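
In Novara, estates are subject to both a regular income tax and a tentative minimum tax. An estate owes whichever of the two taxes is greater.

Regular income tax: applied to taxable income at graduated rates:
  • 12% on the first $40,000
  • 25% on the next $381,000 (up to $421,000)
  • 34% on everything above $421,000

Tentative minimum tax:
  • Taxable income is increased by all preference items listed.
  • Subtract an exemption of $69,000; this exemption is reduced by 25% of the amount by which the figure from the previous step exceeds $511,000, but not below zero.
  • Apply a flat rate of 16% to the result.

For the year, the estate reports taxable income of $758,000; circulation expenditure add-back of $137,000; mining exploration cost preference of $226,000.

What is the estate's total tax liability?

Regular income tax:
  $40,000 × 12% = $4,800
  $381,000 × 25% = $95,250
  $337,000 × 34% = $114,580
  → $214,630

Tentative minimum tax:
  Adjusted income: $758,000 + $137,000 + $226,000 = $1,121,000
  Exemption: 25% × ($1,121,000 − $511,000) = $152,500 ≥ $69,000, so the exemption is fully phased out
  Base: $1,121,000 − $0 = $1,121,000
  $1,121,000 × 16% = $179,360

$214,630 > $179,360, so the regular income tax governs.

$214,630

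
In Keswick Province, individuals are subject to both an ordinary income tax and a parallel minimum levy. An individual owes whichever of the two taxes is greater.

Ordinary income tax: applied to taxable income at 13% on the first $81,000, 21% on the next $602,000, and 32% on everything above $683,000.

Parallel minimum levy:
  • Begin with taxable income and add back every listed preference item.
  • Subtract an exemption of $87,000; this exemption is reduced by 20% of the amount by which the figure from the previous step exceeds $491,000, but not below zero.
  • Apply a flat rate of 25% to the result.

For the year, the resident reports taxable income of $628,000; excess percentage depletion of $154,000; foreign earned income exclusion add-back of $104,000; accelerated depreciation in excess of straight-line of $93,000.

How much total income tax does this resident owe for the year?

Parallel minimum levy:
  Adjusted income: $628,000 + $154,000 + $104,000 + $93,000 = $979,000
  Exemption: 20% × ($979,000 − $491,000) = $97,600 ≥ $87,000, so the exemption is fully phased out
  Base: $979,000 − $0 = $979,000
  $979,000 × 25% = $244,750

Ordinary income tax:
  $81,000 × 13% = $10,530
  $547,000 × 21% = $114,870
  → $125,400

$244,750 > $125,400, so the parallel minimum levy is the binding amount.

$244,750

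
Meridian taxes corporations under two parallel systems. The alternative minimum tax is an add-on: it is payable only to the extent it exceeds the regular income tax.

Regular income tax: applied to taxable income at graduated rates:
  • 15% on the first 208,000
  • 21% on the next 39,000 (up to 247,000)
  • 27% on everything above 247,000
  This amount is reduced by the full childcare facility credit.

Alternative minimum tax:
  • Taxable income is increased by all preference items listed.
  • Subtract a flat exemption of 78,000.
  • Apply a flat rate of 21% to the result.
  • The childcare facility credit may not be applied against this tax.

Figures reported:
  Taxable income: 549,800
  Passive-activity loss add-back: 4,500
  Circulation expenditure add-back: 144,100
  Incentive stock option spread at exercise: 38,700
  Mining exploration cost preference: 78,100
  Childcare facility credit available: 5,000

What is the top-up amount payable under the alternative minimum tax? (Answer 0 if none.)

Regular income tax:
  208,000 × 15% = 31,200
  39,000 × 21% = 8,190
  302,800 × 27% = 81,756
  → 121,146
  Less childcare facility credit 5,000 → 116,146

Alternative minimum tax:
  Adjusted income: 549,800 + 4,500 + 144,100 + 38,700 + 78,100 = 815,200
  Less exemption 78,000 → base 737,200
  737,200 × 21% = 154,812

Excess of alternative minimum tax over regular income tax: 154,812 − 116,146 = 38,666.

38,666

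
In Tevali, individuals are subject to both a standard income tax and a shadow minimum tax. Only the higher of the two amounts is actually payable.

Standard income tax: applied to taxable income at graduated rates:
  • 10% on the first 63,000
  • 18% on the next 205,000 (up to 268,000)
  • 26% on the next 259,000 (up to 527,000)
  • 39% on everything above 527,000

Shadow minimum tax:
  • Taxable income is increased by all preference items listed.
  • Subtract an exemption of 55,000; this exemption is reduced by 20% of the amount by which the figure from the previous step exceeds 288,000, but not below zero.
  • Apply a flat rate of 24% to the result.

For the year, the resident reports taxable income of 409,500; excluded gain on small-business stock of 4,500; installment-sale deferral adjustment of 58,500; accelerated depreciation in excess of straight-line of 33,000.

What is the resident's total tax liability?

Standard income tax:
  63,000 × 10% = 6,300
  205,000 × 18% = 36,900
  141,500 × 26% = 36,790
  → 79,990

Shadow minimum tax:
  Adjusted income: 409,500 + 4,500 + 58,500 + 33,000 = 505,500
  Exemption: 55,000 − 20% × (505,500 − 288,000) = 55,000 − 43,500 = 11,500
  Base: 505,500 − 11,500 = 494,000
  494,000 × 24% = 118,560

118,560 > 79,990, so the shadow minimum tax is the binding amount.

118,560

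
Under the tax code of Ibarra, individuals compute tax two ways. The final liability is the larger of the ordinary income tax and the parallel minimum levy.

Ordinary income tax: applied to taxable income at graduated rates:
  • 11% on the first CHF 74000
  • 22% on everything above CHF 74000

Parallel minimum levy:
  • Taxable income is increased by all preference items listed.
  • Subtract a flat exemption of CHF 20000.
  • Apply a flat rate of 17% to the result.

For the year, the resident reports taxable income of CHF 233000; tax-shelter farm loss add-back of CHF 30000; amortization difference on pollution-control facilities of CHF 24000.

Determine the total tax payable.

Ordinary income tax:
  CHF 74000 × 11% = CHF 8140
  CHF 159000 × 22% = CHF 34980
  → CHF 43120

Parallel minimum levy:
  Adjusted income: CHF 233000 + CHF 30000 + CHF 24000 = CHF 287000
  Less exemption CHF 20000 → base CHF 267000
  CHF 267000 × 17% = CHF 45390

CHF 45390 > CHF 43120, so the parallel minimum levy is the binding amount.

CHF 45390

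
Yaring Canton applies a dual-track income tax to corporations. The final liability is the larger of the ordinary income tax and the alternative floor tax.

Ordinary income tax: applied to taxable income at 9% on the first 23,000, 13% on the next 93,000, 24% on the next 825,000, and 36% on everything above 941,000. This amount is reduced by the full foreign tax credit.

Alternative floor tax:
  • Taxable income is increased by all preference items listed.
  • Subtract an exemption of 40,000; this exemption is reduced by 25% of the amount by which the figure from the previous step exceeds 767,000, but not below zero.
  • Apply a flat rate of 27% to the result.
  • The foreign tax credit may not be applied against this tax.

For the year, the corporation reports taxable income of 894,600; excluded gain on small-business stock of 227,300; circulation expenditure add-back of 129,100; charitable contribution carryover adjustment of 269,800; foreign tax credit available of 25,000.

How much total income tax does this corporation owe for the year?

410,616

Ordinary income tax:
  23,000 × 9% = 2,070
  93,000 × 13% = 12,090
  778,600 × 24% = 186,864
  → 201,024
  Less foreign tax credit 25,000 → 176,024

Alternative floor tax:
  Adjusted income: 894,600 + 227,300 + 129,100 + 269,800 = 1,520,800
  Exemption: 25% × (1,520,800 − 767,000) = 188,450 ≥ 40,000, so the exemption is fully phased out
  Base: 1,520,800 − 0 = 1,520,800
  1,520,800 × 27% = 410,616

410,616 > 176,024, so the alternative floor tax is the binding amount.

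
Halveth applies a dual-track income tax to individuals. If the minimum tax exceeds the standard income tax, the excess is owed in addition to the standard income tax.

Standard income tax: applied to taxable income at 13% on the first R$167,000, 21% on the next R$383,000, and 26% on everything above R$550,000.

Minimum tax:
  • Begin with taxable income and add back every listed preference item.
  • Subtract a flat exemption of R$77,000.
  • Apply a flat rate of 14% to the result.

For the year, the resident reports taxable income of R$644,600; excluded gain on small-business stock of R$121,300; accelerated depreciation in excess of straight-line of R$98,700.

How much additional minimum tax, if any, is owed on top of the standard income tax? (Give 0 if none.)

Minimum tax:
  Adjusted income: R$644,600 + R$121,300 + R$98,700 = R$864,600
  Less exemption R$77,000 → base R$787,600
  R$787,600 × 14% = R$110,264

Standard income tax:
  R$167,000 × 13% = R$21,710
  R$383,000 × 21% = R$80,430
  R$94,600 × 26% = R$24,596
  → R$126,736

R$110,264 ≤ R$126,736, so no add-on is due.

R$0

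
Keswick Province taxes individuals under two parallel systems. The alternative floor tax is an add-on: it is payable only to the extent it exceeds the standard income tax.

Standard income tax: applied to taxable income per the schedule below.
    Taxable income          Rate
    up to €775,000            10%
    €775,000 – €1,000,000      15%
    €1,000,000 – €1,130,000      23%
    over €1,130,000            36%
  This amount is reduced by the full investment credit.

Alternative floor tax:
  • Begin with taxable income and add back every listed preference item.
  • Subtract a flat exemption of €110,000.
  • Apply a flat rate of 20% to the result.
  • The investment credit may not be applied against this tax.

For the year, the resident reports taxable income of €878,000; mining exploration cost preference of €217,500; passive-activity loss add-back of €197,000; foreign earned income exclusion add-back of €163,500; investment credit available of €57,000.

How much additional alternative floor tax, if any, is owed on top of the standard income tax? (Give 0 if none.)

€233,250

Standard income tax:
  €775,000 × 10% = €77,500
  €103,000 × 15% = €15,450
  → €92,950
  Less investment credit €57,000 → €35,950

Alternative floor tax:
  Adjusted income: €878,000 + €217,500 + €197,000 + €163,500 = €1,456,000
  Less exemption €110,000 → base €1,346,000
  €1,346,000 × 20% = €269,200

Excess of alternative floor tax over standard income tax: €269,200 − €35,950 = €233,250.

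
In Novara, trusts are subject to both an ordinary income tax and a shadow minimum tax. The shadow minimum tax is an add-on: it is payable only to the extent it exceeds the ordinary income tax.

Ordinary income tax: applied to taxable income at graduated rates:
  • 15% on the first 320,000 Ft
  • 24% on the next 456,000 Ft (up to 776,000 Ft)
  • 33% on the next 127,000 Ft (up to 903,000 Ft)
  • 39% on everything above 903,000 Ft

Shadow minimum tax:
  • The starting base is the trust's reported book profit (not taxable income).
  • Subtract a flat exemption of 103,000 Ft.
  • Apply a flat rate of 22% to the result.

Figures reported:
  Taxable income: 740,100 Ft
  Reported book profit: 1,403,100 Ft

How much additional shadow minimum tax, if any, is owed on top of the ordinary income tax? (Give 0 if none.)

Ordinary income tax:
  320,000 Ft × 15% = 48,000 Ft
  420,100 Ft × 24% = 100,824 Ft
  → 148,824 Ft

Shadow minimum tax:
  Base (reported book profit): 1,403,100 Ft
  Less exemption 103,000 Ft → base 1,300,100 Ft
  1,300,100 Ft × 22% = 286,022 Ft

Excess of shadow minimum tax over ordinary income tax: 286,022 Ft − 148,824 Ft = 137,198 Ft.

137,198 Ft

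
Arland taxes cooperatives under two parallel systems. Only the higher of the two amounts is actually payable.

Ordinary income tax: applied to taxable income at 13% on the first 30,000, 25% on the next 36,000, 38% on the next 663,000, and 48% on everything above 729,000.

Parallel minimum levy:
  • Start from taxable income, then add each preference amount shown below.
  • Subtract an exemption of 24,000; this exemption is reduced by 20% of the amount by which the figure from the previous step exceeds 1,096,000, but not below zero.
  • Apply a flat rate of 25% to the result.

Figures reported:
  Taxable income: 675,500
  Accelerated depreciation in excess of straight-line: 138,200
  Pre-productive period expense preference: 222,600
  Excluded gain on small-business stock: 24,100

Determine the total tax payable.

Parallel minimum levy:
  Adjusted income: 675,500 + 138,200 + 222,600 + 24,100 = 1,060,400
  Exemption: 1,060,400 ≤ 1,096,000, so full 24,000 applies
  Base: 1,060,400 − 24,000 = 1,036,400
  1,036,400 × 25% = 259,100

Ordinary income tax:
  30,000 × 13% = 3,900
  36,000 × 25% = 9,000
  609,500 × 38% = 231,610
  → 244,510

259,100 > 244,510, so the parallel minimum levy is the binding amount.

259,100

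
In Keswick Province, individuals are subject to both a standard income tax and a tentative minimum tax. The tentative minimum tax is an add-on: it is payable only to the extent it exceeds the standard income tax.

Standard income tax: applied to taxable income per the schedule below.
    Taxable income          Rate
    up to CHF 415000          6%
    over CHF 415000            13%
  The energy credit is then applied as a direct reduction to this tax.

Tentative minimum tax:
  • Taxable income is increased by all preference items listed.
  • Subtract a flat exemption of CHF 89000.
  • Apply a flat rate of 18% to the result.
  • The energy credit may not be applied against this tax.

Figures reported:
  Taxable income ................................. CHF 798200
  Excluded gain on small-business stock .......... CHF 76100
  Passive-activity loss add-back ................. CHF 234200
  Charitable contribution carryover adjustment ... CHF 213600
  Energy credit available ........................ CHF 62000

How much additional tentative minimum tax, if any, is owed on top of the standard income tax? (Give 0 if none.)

Standard income tax:
  CHF 415000 × 6% = CHF 24900
  CHF 383200 × 13% = CHF 49816
  → CHF 74716
  Less energy credit CHF 62000 → CHF 12716

Tentative minimum tax:
  Adjusted income: CHF 798200 + CHF 76100 + CHF 234200 + CHF 213600 = CHF 1322100
  Less exemption CHF 89000 → base CHF 1233100
  CHF 1233100 × 18% = CHF 221958

Excess of tentative minimum tax over standard income tax: CHF 221958 − CHF 12716 = CHF 209242.

CHF 209242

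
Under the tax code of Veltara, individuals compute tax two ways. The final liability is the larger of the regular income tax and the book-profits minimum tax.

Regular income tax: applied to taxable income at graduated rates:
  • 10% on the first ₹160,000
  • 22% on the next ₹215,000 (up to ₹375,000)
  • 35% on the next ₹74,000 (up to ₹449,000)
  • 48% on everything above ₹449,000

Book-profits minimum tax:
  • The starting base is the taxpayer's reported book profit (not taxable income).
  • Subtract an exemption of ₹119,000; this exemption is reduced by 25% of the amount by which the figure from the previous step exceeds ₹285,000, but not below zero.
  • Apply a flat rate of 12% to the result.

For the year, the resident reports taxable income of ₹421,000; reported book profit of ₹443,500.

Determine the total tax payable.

₹79,400

Book-profits minimum tax:
  Base (reported book profit): ₹443,500
  Exemption: ₹119,000 − 25% × (₹443,500 − ₹285,000) = ₹119,000 − ₹39,625 = ₹79,375
  Base: ₹443,500 − ₹79,375 = ₹364,125
  ₹364,125 × 12% = ₹43,695

Regular income tax:
  ₹160,000 × 10% = ₹16,000
  ₹215,000 × 22% = ₹47,300
  ₹46,000 × 35% = ₹16,100
  → ₹79,400

₹79,400 > ₹43,695, so the regular income tax governs.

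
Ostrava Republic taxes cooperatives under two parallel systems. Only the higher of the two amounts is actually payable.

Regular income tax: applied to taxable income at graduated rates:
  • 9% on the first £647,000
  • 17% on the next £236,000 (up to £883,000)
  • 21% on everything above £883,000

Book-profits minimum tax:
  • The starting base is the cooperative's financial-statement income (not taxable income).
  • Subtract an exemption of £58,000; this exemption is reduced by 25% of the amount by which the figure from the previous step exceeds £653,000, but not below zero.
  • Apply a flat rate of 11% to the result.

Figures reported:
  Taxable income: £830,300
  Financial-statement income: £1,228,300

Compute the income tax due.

Regular income tax:
  £647,000 × 9% = £58,230
  £183,300 × 17% = £31,161
  → £89,391

Book-profits minimum tax:
  Base (financial-statement income): £1,228,300
  Exemption: 25% × (£1,228,300 − £653,000) = £143,825 ≥ £58,000, so the exemption is fully phased out
  Base: £1,228,300 − £0 = £1,228,300
  £1,228,300 × 11% = £135,113

£135,113 > £89,391, so the book-profits minimum tax is the binding amount.

£135,113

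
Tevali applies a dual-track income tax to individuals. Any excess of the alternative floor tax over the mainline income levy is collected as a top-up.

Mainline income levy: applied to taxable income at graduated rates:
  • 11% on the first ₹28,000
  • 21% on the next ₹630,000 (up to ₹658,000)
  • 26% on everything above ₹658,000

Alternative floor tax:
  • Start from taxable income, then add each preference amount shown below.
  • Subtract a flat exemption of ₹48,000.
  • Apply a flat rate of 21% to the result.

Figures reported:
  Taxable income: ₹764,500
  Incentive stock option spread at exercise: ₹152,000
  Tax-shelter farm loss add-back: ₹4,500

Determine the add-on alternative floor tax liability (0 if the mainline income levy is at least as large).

₹20,260

Mainline income levy:
  ₹28,000 × 11% = ₹3,080
  ₹630,000 × 21% = ₹132,300
  ₹106,500 × 26% = ₹27,690
  → ₹163,070

Alternative floor tax:
  Adjusted income: ₹764,500 + ₹152,000 + ₹4,500 = ₹921,000
  Less exemption ₹48,000 → base ₹873,000
  ₹873,000 × 21% = ₹183,330

Excess of alternative floor tax over mainline income levy: ₹183,330 − ₹163,070 = ₹20,260.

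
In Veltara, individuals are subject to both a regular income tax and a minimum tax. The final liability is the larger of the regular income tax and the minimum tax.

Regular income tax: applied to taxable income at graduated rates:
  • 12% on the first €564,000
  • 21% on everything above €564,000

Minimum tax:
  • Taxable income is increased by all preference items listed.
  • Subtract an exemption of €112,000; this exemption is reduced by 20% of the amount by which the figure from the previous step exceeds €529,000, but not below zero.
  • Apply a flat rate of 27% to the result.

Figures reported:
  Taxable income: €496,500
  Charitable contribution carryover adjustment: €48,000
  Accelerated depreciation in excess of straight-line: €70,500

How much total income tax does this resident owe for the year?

Minimum tax:
  Adjusted income: €496,500 + €48,000 + €70,500 = €615,000
  Exemption: €112,000 − 20% × (€615,000 − €529,000) = €112,000 − €17,200 = €94,800
  Base: €615,000 − €94,800 = €520,200
  €520,200 × 27% = €140,454

Regular income tax:
  €496,500 × 12% = €59,580

€140,454 > €59,580, so the minimum tax is the binding amount.

€140,454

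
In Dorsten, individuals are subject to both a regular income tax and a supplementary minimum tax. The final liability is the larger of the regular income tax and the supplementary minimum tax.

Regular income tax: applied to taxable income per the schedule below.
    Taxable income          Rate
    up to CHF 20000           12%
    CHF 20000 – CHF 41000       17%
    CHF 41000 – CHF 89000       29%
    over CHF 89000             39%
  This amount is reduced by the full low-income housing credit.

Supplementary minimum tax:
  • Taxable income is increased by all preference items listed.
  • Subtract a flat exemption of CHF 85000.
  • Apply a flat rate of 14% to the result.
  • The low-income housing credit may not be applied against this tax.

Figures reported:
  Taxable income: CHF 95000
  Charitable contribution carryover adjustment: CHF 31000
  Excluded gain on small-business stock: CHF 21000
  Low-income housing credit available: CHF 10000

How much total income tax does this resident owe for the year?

CHF 12230

Regular income tax:
  CHF 20000 × 12% = CHF 2400
  CHF 21000 × 17% = CHF 3570
  CHF 48000 × 29% = CHF 13920
  CHF 6000 × 39% = CHF 2340
  → CHF 22230
  Less low-income housing credit CHF 10000 → CHF 12230

Supplementary minimum tax:
  Adjusted income: CHF 95000 + CHF 31000 + CHF 21000 = CHF 147000
  Less exemption CHF 85000 → base CHF 62000
  CHF 62000 × 14% = CHF 8680

CHF 12230 > CHF 8680, so the regular income tax governs.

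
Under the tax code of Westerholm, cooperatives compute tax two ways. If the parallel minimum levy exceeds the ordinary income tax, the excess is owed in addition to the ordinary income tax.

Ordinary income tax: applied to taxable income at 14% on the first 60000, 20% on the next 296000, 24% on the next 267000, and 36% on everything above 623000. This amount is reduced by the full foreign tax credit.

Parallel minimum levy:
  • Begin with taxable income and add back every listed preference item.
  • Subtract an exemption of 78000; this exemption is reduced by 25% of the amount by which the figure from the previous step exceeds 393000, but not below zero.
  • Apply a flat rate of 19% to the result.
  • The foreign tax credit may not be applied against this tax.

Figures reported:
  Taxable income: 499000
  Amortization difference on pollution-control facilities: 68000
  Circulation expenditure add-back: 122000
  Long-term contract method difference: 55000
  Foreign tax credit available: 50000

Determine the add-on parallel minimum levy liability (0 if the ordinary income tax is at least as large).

89440

Parallel minimum levy:
  Adjusted income: 499000 + 68000 + 122000 + 55000 = 744000
  Exemption: 25% × (744000 − 393000) = 87750 ≥ 78000, so the exemption is fully phased out
  Base: 744000 − 0 = 744000
  744000 × 19% = 141360

Ordinary income tax:
  60000 × 14% = 8400
  296000 × 20% = 59200
  143000 × 24% = 34320
  → 101920
  Less foreign tax credit 50000 → 51920

Excess of parallel minimum levy over ordinary income tax: 141360 − 51920 = 89440.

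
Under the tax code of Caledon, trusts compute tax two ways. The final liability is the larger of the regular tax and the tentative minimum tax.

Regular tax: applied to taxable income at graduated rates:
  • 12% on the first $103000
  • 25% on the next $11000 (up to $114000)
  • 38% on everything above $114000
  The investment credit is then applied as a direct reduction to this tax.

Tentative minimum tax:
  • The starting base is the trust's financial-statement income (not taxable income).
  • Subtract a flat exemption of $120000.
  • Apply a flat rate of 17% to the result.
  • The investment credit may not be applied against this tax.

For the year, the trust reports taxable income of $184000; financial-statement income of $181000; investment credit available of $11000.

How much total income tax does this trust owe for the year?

Tentative minimum tax:
  Base (financial-statement income): $181000
  Less exemption $120000 → base $61000
  $61000 × 17% = $10370

Regular tax:
  $103000 × 12% = $12360
  $11000 × 25% = $2750
  $70000 × 38% = $26600
  → $41710
  Less investment credit $11000 → $30710

$30710 > $10370, so the regular tax governs.

$30710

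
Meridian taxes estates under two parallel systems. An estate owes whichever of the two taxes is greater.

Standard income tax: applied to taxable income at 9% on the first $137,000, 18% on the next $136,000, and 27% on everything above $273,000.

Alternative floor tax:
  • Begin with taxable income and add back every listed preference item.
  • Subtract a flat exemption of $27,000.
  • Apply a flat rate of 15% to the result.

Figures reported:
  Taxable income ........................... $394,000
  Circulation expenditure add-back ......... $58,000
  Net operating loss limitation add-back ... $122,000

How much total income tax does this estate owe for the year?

$82,050

Alternative floor tax:
  Adjusted income: $394,000 + $58,000 + $122,000 = $574,000
  Less exemption $27,000 → base $547,000
  $547,000 × 15% = $82,050

Standard income tax:
  $137,000 × 9% = $12,330
  $136,000 × 18% = $24,480
  $121,000 × 27% = $32,670
  → $69,480

$82,050 > $69,480, so the alternative floor tax is the binding amount.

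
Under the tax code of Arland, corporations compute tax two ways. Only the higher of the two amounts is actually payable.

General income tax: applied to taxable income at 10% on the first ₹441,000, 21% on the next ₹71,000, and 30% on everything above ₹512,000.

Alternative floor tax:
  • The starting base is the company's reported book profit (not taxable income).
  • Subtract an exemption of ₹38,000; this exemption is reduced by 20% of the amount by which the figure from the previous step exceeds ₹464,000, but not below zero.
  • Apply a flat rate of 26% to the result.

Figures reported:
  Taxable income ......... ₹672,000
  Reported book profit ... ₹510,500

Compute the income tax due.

General income tax:
  ₹441,000 × 10% = ₹44,100
  ₹71,000 × 21% = ₹14,910
  ₹160,000 × 30% = ₹48,000
  → ₹107,010

Alternative floor tax:
  Base (reported book profit): ₹510,500
  Exemption: ₹38,000 − 20% × (₹510,500 − ₹464,000) = ₹38,000 − ₹9,300 = ₹28,700
  Base: ₹510,500 − ₹28,700 = ₹481,800
  ₹481,800 × 26% = ₹125,268

₹125,268 > ₹107,010, so the alternative floor tax is the binding amount.

₹125,268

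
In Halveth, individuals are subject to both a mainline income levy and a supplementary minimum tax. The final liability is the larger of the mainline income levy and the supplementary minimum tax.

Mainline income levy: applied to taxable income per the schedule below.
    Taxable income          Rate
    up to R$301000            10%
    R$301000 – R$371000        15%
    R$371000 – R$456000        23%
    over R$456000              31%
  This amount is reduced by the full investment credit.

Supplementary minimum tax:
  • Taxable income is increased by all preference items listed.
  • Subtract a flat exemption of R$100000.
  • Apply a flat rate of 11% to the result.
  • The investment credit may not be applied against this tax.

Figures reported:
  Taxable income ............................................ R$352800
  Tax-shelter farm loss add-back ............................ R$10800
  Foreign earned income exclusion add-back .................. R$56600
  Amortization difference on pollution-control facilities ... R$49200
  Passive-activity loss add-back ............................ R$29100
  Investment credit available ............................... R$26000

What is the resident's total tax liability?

R$43835

Supplementary minimum tax:
  Adjusted income: R$352800 + R$10800 + R$56600 + R$49200 + R$29100 = R$498500
  Less exemption R$100000 → base R$398500
  R$398500 × 11% = R$43835

Mainline income levy:
  R$301000 × 10% = R$30100
  R$51800 × 15% = R$7770
  → R$37870
  Less investment credit R$26000 → R$11870

R$43835 > R$11870, so the supplementary minimum tax is the binding amount.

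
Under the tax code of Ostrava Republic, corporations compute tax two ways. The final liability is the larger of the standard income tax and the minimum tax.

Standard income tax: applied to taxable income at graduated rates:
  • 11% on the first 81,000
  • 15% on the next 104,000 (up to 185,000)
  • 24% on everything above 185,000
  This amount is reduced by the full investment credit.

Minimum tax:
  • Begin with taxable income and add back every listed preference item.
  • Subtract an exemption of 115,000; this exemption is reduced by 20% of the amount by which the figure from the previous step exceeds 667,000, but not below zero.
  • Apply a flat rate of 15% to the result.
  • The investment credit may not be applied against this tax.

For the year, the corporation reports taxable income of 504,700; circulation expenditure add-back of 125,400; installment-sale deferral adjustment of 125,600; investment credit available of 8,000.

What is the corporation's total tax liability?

Minimum tax:
  Adjusted income: 504,700 + 125,400 + 125,600 = 755,700
  Exemption: 115,000 − 20% × (755,700 − 667,000) = 115,000 − 17,740 = 97,260
  Base: 755,700 − 97,260 = 658,440
  658,440 × 15% = 98,766

Standard income tax:
  81,000 × 11% = 8,910
  104,000 × 15% = 15,600
  319,700 × 24% = 76,728
  → 101,238
  Less investment credit 8,000 → 93,238

98,766 > 93,238, so the minimum tax is the binding amount.

98,766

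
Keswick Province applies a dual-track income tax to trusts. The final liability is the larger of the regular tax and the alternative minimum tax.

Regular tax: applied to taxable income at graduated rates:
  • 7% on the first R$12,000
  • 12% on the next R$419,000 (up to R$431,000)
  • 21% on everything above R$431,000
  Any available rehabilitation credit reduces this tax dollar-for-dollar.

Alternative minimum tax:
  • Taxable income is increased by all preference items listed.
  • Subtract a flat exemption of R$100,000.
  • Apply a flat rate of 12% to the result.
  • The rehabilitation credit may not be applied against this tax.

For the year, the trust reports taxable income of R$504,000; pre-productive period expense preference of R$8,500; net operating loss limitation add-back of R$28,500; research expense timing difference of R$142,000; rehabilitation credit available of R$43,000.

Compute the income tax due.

Alternative minimum tax:
  Adjusted income: R$504,000 + R$8,500 + R$28,500 + R$142,000 = R$683,000
  Less exemption R$100,000 → base R$583,000
  R$583,000 × 12% = R$69,960

Regular tax:
  R$12,000 × 7% = R$840
  R$419,000 × 12% = R$50,280
  R$73,000 × 21% = R$15,330
  → R$66,450
  Less rehabilitation credit R$43,000 → R$23,450

R$69,960 > R$23,450, so the alternative minimum tax is the binding amount.

R$69,960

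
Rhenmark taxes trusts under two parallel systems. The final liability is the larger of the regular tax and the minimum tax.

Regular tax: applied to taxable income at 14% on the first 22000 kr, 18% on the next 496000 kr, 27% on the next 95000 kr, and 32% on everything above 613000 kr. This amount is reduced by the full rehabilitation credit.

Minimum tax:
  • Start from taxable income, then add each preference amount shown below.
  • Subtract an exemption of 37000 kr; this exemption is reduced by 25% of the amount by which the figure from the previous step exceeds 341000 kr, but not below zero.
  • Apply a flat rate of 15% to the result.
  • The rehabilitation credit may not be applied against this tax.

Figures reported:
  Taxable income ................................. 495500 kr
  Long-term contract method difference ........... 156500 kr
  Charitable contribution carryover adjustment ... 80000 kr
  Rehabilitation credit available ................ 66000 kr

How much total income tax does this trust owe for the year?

Minimum tax:
  Adjusted income: 495500 kr + 156500 kr + 80000 kr = 732000 kr
  Exemption: 25% × (732000 kr − 341000 kr) = 97750 kr ≥ 37000 kr, so the exemption is fully phased out
  Base: 732000 kr − 0 kr = 732000 kr
  732000 kr × 15% = 109800 kr

Regular tax:
  22000 kr × 14% = 3080 kr
  473500 kr × 18% = 85230 kr
  → 88310 kr
  Less rehabilitation credit 66000 kr → 22310 kr

109800 kr > 22310 kr, so the minimum tax is the binding amount.

109800 kr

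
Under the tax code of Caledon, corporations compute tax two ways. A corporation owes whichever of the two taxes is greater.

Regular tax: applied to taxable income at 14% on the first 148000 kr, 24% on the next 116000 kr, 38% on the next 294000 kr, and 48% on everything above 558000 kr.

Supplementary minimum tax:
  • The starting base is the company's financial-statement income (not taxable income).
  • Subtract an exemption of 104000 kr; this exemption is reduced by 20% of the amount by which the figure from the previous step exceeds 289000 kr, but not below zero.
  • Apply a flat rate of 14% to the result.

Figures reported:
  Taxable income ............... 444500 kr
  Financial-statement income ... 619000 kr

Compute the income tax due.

Supplementary minimum tax:
  Base (financial-statement income): 619000 kr
  Exemption: 104000 kr − 20% × (619000 kr − 289000 kr) = 104000 kr − 66000 kr = 38000 kr
  Base: 619000 kr − 38000 kr = 581000 kr
  581000 kr × 14% = 81340 kr

Regular tax:
  148000 kr × 14% = 20720 kr
  116000 kr × 24% = 27840 kr
  180500 kr × 38% = 68590 kr
  → 117150 kr

117150 kr > 81340 kr, so the regular tax governs.

117150 kr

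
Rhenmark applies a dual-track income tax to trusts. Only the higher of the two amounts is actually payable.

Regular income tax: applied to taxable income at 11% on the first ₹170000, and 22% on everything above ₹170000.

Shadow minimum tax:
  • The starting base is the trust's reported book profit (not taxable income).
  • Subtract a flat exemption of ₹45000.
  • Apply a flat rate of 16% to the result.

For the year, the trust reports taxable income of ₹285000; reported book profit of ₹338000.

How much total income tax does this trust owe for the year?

₹46880

Shadow minimum tax:
  Base (reported book profit): ₹338000
  Less exemption ₹45000 → base ₹293000
  ₹293000 × 16% = ₹46880

Regular income tax:
  ₹170000 × 11% = ₹18700
  ₹115000 × 22% = ₹25300
  → ₹44000

₹46880 > ₹44000, so the shadow minimum tax is the binding amount.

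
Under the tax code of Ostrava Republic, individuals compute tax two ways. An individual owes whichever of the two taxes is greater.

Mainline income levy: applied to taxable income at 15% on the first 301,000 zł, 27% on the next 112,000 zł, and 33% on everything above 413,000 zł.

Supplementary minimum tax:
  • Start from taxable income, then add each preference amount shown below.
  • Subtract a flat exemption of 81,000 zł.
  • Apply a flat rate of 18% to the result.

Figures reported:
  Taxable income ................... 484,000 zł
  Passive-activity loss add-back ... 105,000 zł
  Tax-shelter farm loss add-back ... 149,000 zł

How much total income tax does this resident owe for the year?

Mainline income levy:
  301,000 zł × 15% = 45,150 zł
  112,000 zł × 27% = 30,240 zł
  71,000 zł × 33% = 23,430 zł
  → 98,820 zł

Supplementary minimum tax:
  Adjusted income: 484,000 zł + 105,000 zł + 149,000 zł = 738,000 zł
  Less exemption 81,000 zł → base 657,000 zł
  657,000 zł × 18% = 118,260 zł

118,260 zł > 98,820 zł, so the supplementary minimum tax is the binding amount.

118,260 zł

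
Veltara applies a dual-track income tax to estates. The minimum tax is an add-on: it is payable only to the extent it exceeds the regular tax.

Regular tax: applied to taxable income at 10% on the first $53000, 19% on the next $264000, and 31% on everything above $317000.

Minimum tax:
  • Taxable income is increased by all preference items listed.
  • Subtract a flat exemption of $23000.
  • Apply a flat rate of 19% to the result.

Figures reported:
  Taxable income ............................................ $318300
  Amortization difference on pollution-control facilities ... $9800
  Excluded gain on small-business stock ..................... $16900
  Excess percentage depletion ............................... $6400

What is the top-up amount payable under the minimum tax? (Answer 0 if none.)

$6533

Minimum tax:
  Adjusted income: $318300 + $9800 + $16900 + $6400 = $351400
  Less exemption $23000 → base $328400
  $328400 × 19% = $62396

Regular tax:
  $53000 × 10% = $5300
  $264000 × 19% = $50160
  $1300 × 31% = $403
  → $55863

Excess of minimum tax over regular tax: $62396 − $55863 = $6533.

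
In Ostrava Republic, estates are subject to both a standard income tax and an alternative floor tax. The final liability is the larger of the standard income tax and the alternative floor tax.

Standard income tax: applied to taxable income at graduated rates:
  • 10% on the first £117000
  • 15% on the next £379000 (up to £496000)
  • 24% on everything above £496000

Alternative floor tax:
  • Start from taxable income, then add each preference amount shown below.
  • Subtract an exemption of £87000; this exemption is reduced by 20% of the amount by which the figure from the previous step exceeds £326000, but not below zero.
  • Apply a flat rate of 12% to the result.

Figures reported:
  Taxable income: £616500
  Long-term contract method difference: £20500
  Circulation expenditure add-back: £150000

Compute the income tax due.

£97470

Alternative floor tax:
  Adjusted income: £616500 + £20500 + £150000 = £787000
  Exemption: 20% × (£787000 − £326000) = £92200 ≥ £87000, so the exemption is fully phased out
  Base: £787000 − £0 = £787000
  £787000 × 12% = £94440

Standard income tax:
  £117000 × 10% = £11700
  £379000 × 15% = £56850
  £120500 × 24% = £28920
  → £97470

£97470 > £94440, so the standard income tax governs.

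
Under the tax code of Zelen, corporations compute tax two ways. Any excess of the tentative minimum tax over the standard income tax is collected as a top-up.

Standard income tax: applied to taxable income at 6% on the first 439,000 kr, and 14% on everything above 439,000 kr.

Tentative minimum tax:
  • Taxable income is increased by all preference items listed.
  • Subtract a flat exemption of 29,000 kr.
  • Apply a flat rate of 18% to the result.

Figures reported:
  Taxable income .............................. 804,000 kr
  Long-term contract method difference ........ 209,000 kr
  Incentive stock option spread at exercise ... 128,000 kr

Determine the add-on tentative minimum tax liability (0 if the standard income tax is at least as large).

122,720 kr

Standard income tax:
  439,000 kr × 6% = 26,340 kr
  365,000 kr × 14% = 51,100 kr
  → 77,440 kr

Tentative minimum tax:
  Adjusted income: 804,000 kr + 209,000 kr + 128,000 kr = 1,141,000 kr
  Less exemption 29,000 kr → base 1,112,000 kr
  1,112,000 kr × 18% = 200,160 kr

Excess of tentative minimum tax over standard income tax: 200,160 kr − 77,440 kr = 122,720 kr.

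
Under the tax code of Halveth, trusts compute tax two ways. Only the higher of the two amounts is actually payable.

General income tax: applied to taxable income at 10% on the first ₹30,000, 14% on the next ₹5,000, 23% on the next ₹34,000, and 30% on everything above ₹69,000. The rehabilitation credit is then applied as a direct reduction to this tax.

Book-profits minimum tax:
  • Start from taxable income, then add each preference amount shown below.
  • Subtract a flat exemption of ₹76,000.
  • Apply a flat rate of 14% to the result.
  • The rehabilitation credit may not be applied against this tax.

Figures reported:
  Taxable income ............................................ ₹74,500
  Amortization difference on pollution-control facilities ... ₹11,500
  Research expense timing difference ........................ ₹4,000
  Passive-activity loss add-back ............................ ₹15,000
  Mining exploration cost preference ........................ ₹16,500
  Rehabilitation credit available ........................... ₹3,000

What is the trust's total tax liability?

₹10,170

Book-profits minimum tax:
  Adjusted income: ₹74,500 + ₹11,500 + ₹4,000 + ₹15,000 + ₹16,500 = ₹121,500
  Less exemption ₹76,000 → base ₹45,500
  ₹45,500 × 14% = ₹6,370

General income tax:
  ₹30,000 × 10% = ₹3,000
  ₹5,000 × 14% = ₹700
  ₹34,000 × 23% = ₹7,820
  ₹5,500 × 30% = ₹1,650
  → ₹13,170
  Less rehabilitation credit ₹3,000 → ₹10,170

₹10,170 > ₹6,370, so the general income tax governs.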